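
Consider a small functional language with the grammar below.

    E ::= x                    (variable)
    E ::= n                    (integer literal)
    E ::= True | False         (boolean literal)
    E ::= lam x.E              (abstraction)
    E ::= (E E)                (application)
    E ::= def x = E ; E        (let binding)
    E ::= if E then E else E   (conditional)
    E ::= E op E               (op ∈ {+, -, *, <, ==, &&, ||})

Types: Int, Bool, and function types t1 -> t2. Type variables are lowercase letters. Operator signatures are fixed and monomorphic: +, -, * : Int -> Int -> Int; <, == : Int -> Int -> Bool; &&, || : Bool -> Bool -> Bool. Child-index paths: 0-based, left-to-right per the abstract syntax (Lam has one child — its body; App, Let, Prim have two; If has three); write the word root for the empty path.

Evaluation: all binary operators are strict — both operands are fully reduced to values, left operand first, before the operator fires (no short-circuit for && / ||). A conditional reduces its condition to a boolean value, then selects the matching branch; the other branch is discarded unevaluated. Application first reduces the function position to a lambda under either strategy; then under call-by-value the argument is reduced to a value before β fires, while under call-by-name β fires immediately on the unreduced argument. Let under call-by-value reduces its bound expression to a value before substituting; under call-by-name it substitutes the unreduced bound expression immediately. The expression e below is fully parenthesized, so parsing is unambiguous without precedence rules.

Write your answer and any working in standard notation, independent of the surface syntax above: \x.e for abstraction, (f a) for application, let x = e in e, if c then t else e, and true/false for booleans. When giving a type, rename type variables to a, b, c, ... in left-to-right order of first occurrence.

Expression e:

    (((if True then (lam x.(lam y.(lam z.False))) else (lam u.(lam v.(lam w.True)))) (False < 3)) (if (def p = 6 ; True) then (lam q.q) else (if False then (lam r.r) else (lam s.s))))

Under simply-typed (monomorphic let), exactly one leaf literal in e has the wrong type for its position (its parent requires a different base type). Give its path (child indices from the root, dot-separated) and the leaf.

Derivation:
  unify Bool ~ Bool
\z._ : c -> Bool
\y._ : b -> c -> Bool
\x._ : a -> b -> c -> Bool
\w._ : f -> Bool
\v._ : e -> f -> Bool
\u._ : d -> e -> f -> Bool
  unify a -> b -> c -> Bool ~ d -> e -> f -> Bool
  unify a ~ d
  unify b -> c -> Bool ~ e -> f -> Bool
  unify b ~ e
  unify c -> Bool ~ f -> Bool
  unify c ~ f
  unify Bool ~ Bool
  unify Bool ~ Int
  FAIL: mismatch Bool ~ Int

Answer: 0.1.0 : false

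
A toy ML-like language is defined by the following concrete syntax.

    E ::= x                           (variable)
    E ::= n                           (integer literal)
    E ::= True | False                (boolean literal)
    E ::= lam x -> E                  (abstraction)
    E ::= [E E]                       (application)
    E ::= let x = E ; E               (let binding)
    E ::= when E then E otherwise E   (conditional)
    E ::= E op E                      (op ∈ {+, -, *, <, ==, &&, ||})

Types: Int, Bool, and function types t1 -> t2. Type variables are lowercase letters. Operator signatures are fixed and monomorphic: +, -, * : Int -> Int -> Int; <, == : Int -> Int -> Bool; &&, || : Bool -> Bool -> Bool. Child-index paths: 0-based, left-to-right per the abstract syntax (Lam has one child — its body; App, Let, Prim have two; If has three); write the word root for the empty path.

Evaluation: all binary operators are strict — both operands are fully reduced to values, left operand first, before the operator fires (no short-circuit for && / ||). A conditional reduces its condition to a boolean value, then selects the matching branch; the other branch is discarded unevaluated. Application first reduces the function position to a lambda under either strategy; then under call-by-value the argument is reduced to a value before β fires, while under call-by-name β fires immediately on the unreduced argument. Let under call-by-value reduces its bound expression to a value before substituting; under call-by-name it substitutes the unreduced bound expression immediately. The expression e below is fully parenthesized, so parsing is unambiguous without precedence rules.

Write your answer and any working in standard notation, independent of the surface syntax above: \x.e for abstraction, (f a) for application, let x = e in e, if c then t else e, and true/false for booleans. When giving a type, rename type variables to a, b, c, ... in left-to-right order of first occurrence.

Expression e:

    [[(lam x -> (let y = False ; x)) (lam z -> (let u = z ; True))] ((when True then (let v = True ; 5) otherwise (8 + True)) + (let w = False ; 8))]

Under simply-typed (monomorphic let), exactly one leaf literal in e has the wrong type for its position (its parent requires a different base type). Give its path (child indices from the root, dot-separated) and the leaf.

Working:
let y : Bool
x : a
\x._ : a -> a
z : b
let u : b
\z._ : b -> Bool
  unify a -> a ~ (b -> Bool) -> c
  unify a ~ b -> Bool
  unify b -> Bool ~ c
_ _ : b -> Bool
  unify Bool ~ Bool
let v : Bool
  unify Int ~ Int
  unify Bool ~ Int
  FAIL: mismatch Bool ~ Int

Answer: 1.0.2.1 : true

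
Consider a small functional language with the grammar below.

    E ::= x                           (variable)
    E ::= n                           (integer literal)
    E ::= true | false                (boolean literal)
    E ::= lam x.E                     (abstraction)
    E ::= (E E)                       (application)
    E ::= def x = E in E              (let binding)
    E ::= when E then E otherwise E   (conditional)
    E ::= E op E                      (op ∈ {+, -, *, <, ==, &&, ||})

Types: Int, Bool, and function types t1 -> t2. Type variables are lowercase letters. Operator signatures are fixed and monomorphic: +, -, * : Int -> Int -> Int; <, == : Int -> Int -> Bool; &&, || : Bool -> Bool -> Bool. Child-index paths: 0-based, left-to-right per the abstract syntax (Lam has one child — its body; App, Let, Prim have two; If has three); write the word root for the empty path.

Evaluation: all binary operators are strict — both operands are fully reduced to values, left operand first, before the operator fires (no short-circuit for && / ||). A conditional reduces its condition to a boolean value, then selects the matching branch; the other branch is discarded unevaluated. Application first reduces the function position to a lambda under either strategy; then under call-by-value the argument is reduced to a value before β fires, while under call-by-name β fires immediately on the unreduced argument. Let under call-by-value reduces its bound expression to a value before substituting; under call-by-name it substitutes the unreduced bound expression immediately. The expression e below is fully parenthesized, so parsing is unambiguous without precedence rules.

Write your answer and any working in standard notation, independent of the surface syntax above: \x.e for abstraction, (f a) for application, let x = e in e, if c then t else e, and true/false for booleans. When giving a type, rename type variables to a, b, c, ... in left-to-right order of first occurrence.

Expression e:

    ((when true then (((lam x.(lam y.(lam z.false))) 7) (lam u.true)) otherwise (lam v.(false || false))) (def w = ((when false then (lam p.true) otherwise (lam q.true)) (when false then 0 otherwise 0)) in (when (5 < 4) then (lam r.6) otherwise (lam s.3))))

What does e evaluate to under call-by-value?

Derivation:
step 0: ((if true then (((\x.(\y.(\z.false))) 7) (\u.true)) else (\v.(false || false))) (let w = ((if false then (\p.true) else (\q.true)) (if false then 0 else 0)) in (if (5 < 4) then (\r.6) else (\s.3))))
step 1: [if@0] ((((\x.(\y.(\z.false))) 7) (\u.true)) (let w = ((if false then (\p.true) else (\q.true)) (if false then 0 else 0)) in (if (5 < 4) then (\r.6) else (\s.3))))
step 2: [beta@0.0] (((\y.(\z.false)) (\u.true)) (let w = ((if false then (\p.true) else (\q.true)) (if false then 0 else 0)) in (if (5 < 4) then (\r.6) else (\s.3))))
step 3: [beta@0] ((\z.false) (let w = ((if false then (\p.true) else (\q.true)) (if false then 0 else 0)) in (if (5 < 4) then (\r.6) else (\s.3))))
step 4: [if@1.0.0] ((\z.false) (let w = ((\q.true) (if false then 0 else 0)) in (if (5 < 4) then (\r.6) else (\s.3))))
step 5: [if@1.0.1] ((\z.false) (let w = ((\q.true) 0) in (if (5 < 4) then (\r.6) else (\s.3))))
step 6: [beta@1.0] ((\z.false) (let w = true in (if (5 < 4) then (\r.6) else (\s.3))))
step 7: [let@1] ((\z.false) (if (5 < 4) then (\r.6) else (\s.3)))
step 8: [delta@1.0] ((\z.false) (if false then (\r.6) else (\s.3)))
step 9: [if@1] ((\z.false) (\s.3))
step 10: [beta@root] false

Answer: false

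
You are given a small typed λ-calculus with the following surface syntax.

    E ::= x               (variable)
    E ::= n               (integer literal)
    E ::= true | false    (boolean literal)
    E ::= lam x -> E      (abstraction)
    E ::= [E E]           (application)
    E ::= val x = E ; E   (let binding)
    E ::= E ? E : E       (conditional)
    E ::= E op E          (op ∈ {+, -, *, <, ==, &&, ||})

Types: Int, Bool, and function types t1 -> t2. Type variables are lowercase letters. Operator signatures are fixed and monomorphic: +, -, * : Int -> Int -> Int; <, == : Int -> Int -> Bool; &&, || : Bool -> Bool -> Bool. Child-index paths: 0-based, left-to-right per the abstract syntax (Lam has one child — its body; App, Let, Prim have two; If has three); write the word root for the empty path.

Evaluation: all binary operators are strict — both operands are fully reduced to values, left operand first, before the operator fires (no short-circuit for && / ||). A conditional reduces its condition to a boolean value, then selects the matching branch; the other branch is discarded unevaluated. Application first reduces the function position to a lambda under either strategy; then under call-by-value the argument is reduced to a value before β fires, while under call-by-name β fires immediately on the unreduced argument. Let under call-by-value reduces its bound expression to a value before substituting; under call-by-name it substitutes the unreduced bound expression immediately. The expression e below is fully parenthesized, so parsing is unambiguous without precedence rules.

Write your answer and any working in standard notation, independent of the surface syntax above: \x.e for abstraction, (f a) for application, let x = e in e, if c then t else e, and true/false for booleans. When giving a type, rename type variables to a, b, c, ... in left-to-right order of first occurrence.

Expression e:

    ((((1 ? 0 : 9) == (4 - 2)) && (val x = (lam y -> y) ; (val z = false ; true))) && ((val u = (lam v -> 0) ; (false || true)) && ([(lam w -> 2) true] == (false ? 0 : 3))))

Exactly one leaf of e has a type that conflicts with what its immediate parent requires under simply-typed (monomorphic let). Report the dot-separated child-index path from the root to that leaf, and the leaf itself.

Answer: 0.0.0.0 : 1

Trace:
  unify Int ~ Bool
  FAIL: mismatch Int ~ Bool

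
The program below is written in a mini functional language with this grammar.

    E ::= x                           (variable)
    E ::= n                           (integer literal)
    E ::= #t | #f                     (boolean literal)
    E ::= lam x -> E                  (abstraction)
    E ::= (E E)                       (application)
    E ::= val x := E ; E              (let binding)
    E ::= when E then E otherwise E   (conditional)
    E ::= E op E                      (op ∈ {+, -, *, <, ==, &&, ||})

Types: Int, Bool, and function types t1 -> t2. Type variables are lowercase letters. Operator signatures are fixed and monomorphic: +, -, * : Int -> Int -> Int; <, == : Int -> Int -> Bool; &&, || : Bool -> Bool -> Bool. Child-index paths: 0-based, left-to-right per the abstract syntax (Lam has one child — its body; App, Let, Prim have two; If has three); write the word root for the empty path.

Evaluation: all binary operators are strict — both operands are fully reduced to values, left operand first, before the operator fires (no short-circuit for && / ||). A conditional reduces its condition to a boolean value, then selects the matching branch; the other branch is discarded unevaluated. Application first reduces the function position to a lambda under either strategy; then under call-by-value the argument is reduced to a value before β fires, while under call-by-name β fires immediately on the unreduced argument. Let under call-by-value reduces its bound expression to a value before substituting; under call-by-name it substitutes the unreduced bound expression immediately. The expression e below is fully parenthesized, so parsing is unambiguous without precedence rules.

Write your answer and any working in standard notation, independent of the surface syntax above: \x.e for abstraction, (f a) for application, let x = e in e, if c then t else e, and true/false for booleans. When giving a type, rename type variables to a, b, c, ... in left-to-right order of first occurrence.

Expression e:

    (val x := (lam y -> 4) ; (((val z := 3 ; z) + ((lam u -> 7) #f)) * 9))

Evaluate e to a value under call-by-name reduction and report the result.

Answer: 90

Trace:
step 0: (let x = (\y.4) in (((let z = 3 in z) + ((\u.7) false)) * 9))
step 1: [let@root] (((let z = 3 in z) + ((\u.7) false)) * 9)
step 2: [let@0.0] ((3 + ((\u.7) false)) * 9)
step 3: [beta@0.1] ((3 + 7) * 9)
step 4: [delta@0] (10 * 9)
step 5: [delta@root] 90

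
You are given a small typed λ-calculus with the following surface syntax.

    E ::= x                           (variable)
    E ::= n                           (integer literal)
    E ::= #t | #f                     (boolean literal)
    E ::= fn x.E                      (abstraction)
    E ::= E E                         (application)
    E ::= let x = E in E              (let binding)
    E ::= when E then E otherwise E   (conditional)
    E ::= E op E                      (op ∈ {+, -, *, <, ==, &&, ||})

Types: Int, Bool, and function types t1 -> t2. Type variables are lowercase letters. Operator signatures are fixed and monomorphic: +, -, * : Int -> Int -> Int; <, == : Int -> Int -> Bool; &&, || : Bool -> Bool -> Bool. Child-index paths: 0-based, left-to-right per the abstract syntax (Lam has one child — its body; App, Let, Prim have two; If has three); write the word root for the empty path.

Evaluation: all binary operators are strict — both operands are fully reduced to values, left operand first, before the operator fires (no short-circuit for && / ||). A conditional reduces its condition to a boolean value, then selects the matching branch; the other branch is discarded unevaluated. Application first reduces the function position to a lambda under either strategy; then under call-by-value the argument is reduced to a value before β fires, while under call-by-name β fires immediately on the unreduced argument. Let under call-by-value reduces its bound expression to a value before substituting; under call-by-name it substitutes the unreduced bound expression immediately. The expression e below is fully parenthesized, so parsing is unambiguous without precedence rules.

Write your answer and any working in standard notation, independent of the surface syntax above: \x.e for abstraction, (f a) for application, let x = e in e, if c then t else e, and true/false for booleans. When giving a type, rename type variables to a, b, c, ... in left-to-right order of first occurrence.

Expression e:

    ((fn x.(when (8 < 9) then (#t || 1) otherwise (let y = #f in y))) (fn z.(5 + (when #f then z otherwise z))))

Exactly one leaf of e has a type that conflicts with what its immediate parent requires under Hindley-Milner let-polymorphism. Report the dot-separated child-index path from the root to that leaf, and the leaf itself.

Working:
  unify Int ~ Int
  unify Int ~ Int
  unify Bool ~ Bool
  unify Bool ~ Bool
  unify Int ~ Bool
  FAIL: mismatch Int ~ Bool

Answer: 0.0.1.1 : 1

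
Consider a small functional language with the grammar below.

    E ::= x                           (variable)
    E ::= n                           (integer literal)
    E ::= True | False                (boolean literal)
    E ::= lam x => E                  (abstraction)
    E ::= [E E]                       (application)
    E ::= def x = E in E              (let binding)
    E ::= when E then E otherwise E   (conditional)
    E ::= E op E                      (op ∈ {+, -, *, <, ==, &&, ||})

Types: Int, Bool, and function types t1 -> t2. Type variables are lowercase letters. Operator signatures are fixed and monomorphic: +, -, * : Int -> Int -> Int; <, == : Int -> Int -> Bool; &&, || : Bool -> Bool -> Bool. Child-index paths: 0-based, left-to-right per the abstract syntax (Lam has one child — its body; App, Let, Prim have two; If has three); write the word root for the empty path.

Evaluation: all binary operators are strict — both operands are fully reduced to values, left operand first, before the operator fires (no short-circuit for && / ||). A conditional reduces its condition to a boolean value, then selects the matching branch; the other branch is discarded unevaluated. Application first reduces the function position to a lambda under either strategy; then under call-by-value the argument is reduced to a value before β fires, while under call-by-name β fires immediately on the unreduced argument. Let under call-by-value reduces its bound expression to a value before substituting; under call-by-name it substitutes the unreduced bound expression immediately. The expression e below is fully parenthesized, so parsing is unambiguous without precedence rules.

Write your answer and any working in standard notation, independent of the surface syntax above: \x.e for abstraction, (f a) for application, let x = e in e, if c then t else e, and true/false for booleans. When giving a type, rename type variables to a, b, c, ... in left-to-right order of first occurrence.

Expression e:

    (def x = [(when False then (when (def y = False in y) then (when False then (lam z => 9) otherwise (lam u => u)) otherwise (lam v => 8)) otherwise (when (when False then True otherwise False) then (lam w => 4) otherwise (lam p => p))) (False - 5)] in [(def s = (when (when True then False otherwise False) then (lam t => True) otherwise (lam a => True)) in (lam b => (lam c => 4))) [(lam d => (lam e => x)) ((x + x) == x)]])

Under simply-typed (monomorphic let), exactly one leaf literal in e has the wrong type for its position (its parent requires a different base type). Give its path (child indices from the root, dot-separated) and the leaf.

Answer: 0.1.0 : false

Derivation:
  unify Bool ~ Bool
let y : Bool
y : Bool
  unify Bool ~ Bool
  unify Bool ~ Bool
\z._ : a -> Int
u : b
\u._ : b -> b
  unify a -> Int ~ b -> b
  unify a ~ b
  unify Int ~ b
\v._ : c -> Int
  unify Int -> Int ~ c -> Int
  unify Int ~ c
  unify Int ~ Int
  unify Bool ~ Bool
  unify Bool ~ Bool
  unify Bool ~ Bool
\w._ : d -> Int
p : e
\p._ : e -> e
  unify d -> Int ~ e -> e
  unify d ~ e
  unify Int ~ e
  unify Int -> Int ~ Int -> Int
  unify Int ~ Int
  unify Int ~ Int
  unify Bool ~ Int
  FAIL: mismatch Bool ~ Int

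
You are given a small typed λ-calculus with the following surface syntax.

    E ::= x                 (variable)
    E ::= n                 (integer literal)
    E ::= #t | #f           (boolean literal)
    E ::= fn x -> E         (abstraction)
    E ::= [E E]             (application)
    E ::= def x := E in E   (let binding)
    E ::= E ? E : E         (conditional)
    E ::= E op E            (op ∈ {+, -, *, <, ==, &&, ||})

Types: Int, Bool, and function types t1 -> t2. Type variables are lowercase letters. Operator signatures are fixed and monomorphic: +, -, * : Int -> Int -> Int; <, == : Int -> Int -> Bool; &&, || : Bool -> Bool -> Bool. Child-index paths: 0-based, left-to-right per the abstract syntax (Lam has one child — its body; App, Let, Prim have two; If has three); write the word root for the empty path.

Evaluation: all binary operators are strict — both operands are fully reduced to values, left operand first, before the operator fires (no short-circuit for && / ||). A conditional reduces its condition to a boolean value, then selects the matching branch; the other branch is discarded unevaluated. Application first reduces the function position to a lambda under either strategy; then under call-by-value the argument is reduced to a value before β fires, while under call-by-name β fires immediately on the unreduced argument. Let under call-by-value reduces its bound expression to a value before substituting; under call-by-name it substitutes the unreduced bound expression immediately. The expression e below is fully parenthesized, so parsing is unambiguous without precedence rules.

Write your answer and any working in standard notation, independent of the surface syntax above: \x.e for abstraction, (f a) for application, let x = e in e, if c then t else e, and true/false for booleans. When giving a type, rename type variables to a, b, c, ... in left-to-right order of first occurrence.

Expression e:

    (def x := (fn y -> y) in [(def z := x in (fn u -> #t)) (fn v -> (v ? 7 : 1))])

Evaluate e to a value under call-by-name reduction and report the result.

Derivation:
step 0: (let x = (\y.y) in ((let z = x in (\u.true)) (\v.(if v then 7 else 1))))
step 1: [let@root] ((let z = (\y.y) in (\u.true)) (\v.(if v then 7 else 1)))
step 2: [let@0] ((\u.true) (\v.(if v then 7 else 1)))
step 3: [beta@root] true

Answer: true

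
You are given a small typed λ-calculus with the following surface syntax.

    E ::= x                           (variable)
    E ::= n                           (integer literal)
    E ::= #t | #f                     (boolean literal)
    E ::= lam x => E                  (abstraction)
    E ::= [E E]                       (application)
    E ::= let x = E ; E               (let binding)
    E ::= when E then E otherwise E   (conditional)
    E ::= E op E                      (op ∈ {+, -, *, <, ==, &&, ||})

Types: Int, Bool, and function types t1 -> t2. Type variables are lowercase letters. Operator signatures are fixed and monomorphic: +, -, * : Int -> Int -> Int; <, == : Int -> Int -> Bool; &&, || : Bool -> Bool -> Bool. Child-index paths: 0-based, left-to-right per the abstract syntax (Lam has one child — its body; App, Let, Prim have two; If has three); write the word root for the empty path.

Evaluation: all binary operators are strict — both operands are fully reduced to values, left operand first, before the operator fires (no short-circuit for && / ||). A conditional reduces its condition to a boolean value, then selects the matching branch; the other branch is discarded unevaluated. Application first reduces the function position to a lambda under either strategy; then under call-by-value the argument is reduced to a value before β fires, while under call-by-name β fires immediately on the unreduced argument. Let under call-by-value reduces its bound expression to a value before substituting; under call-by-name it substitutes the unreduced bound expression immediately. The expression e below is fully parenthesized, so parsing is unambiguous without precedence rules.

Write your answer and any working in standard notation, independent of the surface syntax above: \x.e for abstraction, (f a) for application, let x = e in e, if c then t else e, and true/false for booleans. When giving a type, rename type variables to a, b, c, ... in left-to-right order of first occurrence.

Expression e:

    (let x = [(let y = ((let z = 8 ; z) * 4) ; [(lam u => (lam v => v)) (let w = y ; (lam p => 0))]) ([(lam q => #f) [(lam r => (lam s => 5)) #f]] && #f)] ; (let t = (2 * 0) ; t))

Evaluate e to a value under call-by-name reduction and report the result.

Derivation:
step 0: (let x = ((let y = ((let z = 8 in z) * 4) in ((\u.(\v.v)) (let w = y in (\p.0)))) (((\q.false) ((\r.(\s.5)) false)) && false)) in (let t = (2 * 0) in t))
step 1: [let@root] (let t = (2 * 0) in t)
step 2: [let@root] (2 * 0)
step 3: [delta@root] 0

Answer: 0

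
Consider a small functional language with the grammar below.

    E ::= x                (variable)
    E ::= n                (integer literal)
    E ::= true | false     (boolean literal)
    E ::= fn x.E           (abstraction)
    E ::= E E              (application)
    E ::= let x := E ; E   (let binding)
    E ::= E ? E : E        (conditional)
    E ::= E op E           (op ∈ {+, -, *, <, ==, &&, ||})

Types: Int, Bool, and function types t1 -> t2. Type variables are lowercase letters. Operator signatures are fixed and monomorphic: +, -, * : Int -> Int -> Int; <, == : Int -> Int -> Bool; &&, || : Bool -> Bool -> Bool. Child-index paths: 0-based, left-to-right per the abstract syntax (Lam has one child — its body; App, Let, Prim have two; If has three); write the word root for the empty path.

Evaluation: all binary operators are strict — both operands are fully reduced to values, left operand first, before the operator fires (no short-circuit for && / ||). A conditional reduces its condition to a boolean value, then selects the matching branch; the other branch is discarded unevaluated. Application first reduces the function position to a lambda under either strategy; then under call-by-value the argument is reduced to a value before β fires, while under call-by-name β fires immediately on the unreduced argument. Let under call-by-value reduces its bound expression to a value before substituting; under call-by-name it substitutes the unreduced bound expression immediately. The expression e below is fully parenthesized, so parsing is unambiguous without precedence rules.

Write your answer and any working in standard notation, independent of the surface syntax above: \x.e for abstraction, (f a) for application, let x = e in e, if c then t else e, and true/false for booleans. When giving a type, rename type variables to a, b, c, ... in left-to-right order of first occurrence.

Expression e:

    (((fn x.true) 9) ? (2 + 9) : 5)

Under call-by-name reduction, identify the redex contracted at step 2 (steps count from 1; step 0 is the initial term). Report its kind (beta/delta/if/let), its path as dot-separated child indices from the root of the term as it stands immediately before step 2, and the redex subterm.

Working:
step 0: (if ((\x.true) 9) then (2 + 9) else 5)
step 1: [beta@0] (if true then (2 + 9) else 5)
step 2: [if@root] (2 + 9)

Answer: if at root : (if true then (2 + 9) else 5)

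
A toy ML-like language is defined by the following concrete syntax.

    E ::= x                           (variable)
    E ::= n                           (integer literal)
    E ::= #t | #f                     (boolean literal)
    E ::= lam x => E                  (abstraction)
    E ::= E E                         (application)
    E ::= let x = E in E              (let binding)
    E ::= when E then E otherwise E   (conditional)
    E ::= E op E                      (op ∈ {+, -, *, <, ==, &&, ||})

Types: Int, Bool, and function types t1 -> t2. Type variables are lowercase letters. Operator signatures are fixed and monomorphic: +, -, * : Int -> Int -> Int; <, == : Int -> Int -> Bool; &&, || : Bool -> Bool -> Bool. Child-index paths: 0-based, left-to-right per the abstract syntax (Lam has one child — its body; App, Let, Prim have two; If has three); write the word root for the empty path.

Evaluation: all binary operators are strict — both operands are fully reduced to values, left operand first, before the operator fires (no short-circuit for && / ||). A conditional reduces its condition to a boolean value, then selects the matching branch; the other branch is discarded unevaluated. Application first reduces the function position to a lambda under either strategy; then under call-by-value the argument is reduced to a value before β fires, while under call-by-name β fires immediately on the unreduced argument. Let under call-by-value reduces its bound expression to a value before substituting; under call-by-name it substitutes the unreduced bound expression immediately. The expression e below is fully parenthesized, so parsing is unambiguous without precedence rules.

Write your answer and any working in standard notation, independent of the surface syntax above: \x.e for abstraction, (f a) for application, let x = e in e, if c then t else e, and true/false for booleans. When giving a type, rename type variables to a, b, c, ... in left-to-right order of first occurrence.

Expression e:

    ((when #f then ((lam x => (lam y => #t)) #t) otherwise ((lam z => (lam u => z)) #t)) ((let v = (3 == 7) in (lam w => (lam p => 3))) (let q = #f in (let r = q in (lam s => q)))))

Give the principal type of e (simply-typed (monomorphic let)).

Answer: Bool

Derivation:
  unify Bool ~ Bool
\y._ : b -> Bool
\x._ : a -> b -> Bool
  unify a -> b -> Bool ~ Bool -> c
  unify a ~ Bool
  unify b -> Bool ~ c
_ _ : b -> Bool
z : d
\u._ : e -> d
\z._ : d -> e -> d
  unify d -> e -> d ~ Bool -> f
  unify d ~ Bool
  unify e -> Bool ~ f
_ _ : e -> Bool
  unify b -> Bool ~ e -> Bool
  unify b ~ e
  unify Bool ~ Bool
  unify Int ~ Int
  unify Int ~ Int
let v : Bool
\p._ : h -> Int
\w._ : g -> h -> Int
let q : Bool
q : Bool
let r : Bool
q : Bool
\s._ : i -> Bool
  unify g -> h -> Int ~ (i -> Bool) -> j
  unify g ~ i -> Bool
  unify h -> Int ~ j
_ _ : h -> Int
  unify e -> Bool ~ (h -> Int) -> k
  unify e ~ h -> Int
  unify Bool ~ k
_ _ : Bool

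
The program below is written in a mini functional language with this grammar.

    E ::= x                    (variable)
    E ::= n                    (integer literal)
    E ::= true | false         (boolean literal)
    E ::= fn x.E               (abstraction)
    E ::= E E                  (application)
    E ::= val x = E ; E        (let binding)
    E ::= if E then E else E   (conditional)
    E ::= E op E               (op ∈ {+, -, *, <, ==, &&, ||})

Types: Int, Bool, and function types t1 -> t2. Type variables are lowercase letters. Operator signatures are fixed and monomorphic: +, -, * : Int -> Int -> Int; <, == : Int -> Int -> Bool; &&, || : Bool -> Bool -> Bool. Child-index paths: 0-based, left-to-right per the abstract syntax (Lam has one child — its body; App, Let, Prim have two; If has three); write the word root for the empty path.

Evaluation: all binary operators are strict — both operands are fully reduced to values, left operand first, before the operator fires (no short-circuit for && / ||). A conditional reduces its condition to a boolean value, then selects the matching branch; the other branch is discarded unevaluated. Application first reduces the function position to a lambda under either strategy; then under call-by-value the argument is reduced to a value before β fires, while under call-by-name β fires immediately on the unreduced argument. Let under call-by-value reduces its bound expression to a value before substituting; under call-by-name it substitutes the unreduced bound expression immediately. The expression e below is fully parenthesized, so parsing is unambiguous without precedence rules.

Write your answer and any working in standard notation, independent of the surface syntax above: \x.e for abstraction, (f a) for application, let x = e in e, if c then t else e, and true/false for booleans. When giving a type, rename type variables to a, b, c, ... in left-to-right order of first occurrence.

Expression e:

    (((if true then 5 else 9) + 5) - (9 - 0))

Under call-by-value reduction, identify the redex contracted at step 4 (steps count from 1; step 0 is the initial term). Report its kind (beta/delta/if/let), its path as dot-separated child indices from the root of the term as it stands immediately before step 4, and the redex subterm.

Answer: delta at root : (10 - 9)

Trace:
step 0: (((if true then 5 else 9) + 5) - (9 - 0))
step 1: [if@0.0] ((5 + 5) - (9 - 0))
step 2: [delta@0] (10 - (9 - 0))
step 3: [delta@1] (10 - 9)
step 4: [delta@root] 1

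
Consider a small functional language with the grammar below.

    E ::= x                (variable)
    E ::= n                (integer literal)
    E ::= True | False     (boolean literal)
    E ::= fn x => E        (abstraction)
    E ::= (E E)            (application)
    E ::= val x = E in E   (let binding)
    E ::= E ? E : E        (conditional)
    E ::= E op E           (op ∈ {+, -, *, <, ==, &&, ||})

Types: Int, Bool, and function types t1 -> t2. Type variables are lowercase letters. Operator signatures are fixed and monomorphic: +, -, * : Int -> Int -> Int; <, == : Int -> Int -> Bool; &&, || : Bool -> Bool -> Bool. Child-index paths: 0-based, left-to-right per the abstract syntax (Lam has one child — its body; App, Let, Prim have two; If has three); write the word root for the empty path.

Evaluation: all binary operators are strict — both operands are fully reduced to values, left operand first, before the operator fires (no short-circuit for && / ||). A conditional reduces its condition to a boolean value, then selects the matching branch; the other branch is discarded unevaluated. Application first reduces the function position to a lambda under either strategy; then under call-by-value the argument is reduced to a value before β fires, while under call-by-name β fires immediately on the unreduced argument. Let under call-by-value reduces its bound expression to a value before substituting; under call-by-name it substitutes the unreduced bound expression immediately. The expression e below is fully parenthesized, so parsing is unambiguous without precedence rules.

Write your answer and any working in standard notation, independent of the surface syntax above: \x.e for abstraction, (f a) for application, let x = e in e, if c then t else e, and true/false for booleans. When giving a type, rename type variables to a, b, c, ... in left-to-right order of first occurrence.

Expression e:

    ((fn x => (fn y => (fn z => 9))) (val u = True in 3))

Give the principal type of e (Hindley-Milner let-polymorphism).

Answer: a -> b -> Int

Trace:
\z._ : c -> Int
\y._ : b -> c -> Int
\x._ : a -> b -> c -> Int
let u : Bool
  unify a -> b -> c -> Int ~ Int -> d
  unify a ~ Int
  unify b -> c -> Int ~ d
_ _ : b -> c -> Int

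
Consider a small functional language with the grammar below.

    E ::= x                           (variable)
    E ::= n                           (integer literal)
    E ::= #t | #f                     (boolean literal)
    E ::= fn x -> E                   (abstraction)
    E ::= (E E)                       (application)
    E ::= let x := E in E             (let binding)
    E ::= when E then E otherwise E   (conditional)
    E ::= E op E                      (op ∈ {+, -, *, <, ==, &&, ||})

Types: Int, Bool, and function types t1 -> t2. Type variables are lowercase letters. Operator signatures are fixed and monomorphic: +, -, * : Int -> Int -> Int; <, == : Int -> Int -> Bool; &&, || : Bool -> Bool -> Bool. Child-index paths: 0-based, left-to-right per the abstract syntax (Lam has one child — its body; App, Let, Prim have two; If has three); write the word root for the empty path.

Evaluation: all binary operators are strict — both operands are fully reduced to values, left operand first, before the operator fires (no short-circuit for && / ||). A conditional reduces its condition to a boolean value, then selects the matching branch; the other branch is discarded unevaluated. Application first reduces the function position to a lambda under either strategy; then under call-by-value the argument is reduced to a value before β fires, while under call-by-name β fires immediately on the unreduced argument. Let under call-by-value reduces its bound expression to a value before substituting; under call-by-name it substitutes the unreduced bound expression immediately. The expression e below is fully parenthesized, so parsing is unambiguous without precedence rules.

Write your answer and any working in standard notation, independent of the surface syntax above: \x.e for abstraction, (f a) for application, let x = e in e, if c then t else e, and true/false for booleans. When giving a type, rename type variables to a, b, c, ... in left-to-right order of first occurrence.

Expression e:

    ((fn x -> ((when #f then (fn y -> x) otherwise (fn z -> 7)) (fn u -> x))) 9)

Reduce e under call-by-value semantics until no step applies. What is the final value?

Working:
step 0: ((\x.((if false then (\y.x) else (\z.7)) (\u.x))) 9)
step 1: [beta@root] ((if false then (\y.9) else (\z.7)) (\u.9))
step 2: [if@0] ((\z.7) (\u.9))
step 3: [beta@root] 7

Answer: 7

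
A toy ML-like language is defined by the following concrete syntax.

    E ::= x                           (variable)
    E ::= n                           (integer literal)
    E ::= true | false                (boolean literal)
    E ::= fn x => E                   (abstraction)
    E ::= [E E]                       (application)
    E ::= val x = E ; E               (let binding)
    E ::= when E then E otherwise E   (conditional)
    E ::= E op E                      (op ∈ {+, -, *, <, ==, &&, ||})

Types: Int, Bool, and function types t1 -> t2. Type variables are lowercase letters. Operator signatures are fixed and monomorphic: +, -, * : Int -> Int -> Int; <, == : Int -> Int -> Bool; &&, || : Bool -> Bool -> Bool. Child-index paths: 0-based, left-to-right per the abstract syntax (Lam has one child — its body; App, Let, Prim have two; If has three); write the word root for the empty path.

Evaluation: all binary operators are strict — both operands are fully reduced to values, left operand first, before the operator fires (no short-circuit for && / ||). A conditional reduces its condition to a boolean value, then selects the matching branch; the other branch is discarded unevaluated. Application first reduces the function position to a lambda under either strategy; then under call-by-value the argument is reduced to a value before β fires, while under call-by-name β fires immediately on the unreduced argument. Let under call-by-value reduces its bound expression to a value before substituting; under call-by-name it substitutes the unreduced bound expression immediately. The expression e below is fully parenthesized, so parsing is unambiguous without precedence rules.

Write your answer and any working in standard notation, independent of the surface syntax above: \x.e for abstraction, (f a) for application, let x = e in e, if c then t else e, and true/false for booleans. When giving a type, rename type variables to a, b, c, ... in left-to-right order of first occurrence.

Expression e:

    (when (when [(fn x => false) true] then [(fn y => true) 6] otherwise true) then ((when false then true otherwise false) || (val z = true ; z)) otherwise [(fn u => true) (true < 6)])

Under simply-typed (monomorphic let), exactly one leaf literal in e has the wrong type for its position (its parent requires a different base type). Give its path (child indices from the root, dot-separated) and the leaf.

Derivation:
\x._ : a -> Bool
  unify a -> Bool ~ Bool -> b
  unify a ~ Bool
  unify Bool ~ b
_ _ : Bool
  unify Bool ~ Bool
\y._ : c -> Bool
  unify c -> Bool ~ Int -> d
  unify c ~ Int
  unify Bool ~ d
_ _ : Bool
  unify Bool ~ Bool
  unify Bool ~ Bool
  unify Bool ~ Bool
  unify Bool ~ Bool
  unify Bool ~ Bool
let z : Bool
z : Bool
  unify Bool ~ Bool
\u._ : e -> Bool
  unify Bool ~ Int
  FAIL: mismatch Bool ~ Int

Answer: 2.1.0 : true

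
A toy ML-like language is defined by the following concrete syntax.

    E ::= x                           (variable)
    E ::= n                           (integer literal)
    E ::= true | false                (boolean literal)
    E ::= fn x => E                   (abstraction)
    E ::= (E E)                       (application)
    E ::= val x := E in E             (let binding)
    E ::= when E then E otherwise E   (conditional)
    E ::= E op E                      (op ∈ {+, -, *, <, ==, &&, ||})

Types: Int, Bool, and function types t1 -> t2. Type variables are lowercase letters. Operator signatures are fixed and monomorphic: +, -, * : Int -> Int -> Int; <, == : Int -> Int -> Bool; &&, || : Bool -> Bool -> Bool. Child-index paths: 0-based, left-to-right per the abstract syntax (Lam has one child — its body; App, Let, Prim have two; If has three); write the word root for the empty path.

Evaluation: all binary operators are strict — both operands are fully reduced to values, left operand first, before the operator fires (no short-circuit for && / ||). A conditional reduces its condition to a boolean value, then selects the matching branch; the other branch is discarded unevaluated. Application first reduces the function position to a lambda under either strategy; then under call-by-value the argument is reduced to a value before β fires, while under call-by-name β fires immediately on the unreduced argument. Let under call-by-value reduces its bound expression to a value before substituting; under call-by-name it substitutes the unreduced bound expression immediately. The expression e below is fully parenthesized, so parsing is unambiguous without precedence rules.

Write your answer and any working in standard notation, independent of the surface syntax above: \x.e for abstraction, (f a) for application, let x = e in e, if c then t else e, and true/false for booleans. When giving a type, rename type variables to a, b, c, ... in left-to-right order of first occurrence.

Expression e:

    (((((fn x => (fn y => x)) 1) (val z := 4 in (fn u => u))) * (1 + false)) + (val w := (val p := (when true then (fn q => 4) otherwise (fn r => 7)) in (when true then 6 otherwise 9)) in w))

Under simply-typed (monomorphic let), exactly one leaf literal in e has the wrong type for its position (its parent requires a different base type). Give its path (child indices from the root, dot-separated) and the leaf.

Trace:
x : a
\y._ : b -> a
\x._ : a -> b -> a
  unify a -> b -> a ~ Int -> c
  unify a ~ Int
  unify b -> Int ~ c
_ _ : b -> Int
let z : Int
u : d
\u._ : d -> d
  unify b -> Int ~ (d -> d) -> e
  unify b ~ d -> d
  unify Int ~ e
_ _ : Int
  unify Int ~ Int
  unify Int ~ Int
  unify Bool ~ Int
  FAIL: mismatch Bool ~ Int

Answer: 0.1.1 : false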